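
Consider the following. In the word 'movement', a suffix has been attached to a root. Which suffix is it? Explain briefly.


The word 'movement' = 'move' (root) + '-ment' (suffix). The suffix is '-ment'.

ment


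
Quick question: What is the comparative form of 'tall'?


Apply comparative formation (add -er): 'tall' -> 'taller'.

taller


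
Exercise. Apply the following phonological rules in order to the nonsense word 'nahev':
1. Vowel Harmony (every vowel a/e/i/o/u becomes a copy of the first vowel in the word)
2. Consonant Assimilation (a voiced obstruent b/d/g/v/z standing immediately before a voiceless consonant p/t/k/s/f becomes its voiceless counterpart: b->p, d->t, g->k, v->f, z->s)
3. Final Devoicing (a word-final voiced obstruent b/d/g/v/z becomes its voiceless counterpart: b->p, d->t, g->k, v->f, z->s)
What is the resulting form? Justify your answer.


Starting form: 'nahev'
Rule 1: Vowel Harmony: all vowels become 'a' (matching first vowel). 'nahev' -> 'nahav'
Rule 2: Consonant Assimilation: no voiced obstruent (b/d/g/v/z) stands immediately before a voiceless consonant (p/t/k/s/f). No change.
Rule 3: Final Devoicing: word-final voiced obstruent 'v' becomes voiceless 'f'. 'nahav' -> 'nahaf'
Final form: 'nahaf'

nahaf


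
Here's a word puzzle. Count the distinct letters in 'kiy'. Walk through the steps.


Unique letters in 'kiy': {i, k, y} = 3 distinct letters.

3


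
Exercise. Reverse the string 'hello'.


Reverse 'hello' character by character: 'olleh'.

olleh


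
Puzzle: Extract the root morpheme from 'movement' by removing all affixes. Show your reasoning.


Remove suffix '-ment' from 'movement' to get root 'move'.

move


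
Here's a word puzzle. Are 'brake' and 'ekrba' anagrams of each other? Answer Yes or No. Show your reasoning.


Sorted letters of 'brake': 'abekr'
Sorted letters of 'ekrba': 'abekr'
They match.

Yes


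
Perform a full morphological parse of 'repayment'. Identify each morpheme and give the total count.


Step 1: Identify prefix: 're' (meaning: again)
Step 2: Identify root: 'pay'
Step 3: Identify suffix(es): 'ment'
Decomposition: re- (prefix: again) + pay (root) + -ment (suffix: action/result)
Total morphemes: 3

3 morphemes (re- (prefix: again) + pay (root) + -ment (suffix: action/result))


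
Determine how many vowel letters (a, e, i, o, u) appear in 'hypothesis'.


Vowels in 'hypothesis': o, e, i = 3 vowels.

3


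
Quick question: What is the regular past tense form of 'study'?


Apply rule: Change -y to -ied. 'study' becomes 'studied'.

studied


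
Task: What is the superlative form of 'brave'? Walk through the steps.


Apply superlative formation (ends in e: add -st): 'brave' -> 'bravest'.

bravest


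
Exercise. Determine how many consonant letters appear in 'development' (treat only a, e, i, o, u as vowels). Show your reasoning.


Consonants in 'development': d, v, l, p, m, n, t = 7 consonants.

7


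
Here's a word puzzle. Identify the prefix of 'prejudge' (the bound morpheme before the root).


The word 'prejudge' = 'pre' (prefix) + 'judge' (root). The prefix is 'pre'.

pre


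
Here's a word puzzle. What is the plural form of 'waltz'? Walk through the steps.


Apply rule: Add -es (sibilant/fricative ending). 'waltz' becomes 'waltzes'.

waltzes


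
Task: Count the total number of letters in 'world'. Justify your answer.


Spell out 'world' and number each letter: w(1), o(2), r(3), l(4), d(5). Total: 5 letters.

5


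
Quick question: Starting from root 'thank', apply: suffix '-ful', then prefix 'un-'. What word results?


Step 1: Add suffix '-ful' to 'thank' = 'thankful'
Step 2: Add prefix 'un-' to 'thankful' = 'unthankful'

unthankful


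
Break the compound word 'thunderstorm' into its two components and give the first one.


Split 'thunderstorm' into 'thunder' + 'storm'. The first part is 'thunder'.

thunder


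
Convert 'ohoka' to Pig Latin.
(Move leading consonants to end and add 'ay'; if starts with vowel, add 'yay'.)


'ohoka' starts with a vowel, so add 'yay': 'ohokayay'.

ohokayay


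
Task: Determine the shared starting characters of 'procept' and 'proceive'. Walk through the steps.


Compare from the start: 5 characters match: 'proce'. Mismatch at position 6: 'p' vs 'i'.

proce


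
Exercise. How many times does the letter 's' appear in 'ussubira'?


Letter 's' in 'ussubira': found at position(s) 2, 3 = 2 occurrence(s).

2


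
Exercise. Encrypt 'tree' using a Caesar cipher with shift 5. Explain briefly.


Shift each letter by 5: t -> y, r -> w, e -> j, e -> j. Result: 'ywjj'.

ywjj


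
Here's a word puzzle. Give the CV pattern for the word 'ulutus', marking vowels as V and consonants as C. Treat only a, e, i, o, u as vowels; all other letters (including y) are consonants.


Letter mapping: u = V, l = C, u = V, t = C, u = V, s = C.

VCVCVC


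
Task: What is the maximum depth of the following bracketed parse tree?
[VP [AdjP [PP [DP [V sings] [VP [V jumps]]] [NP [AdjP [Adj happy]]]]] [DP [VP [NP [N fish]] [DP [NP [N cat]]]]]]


Count bracket nesting levels:
'[' at pos 0: depth = 1
'[' at pos 4: depth = 2
'[' at pos 10: depth = 3
'[' at pos 14: depth = 4
'[' at pos 18: depth = 5
'[' at pos 28: depth = 5
'[' at pos 32: depth = 6
'[' at pos 44: depth = 4
'[' at pos 48: depth = 5
'[' at pos 54: depth = 6
'[' at pos 70: depth = 2
'[' at pos 74: depth = 3
'[' at pos 78: depth = 4
'[' at pos 82: depth = 5
'[' at pos 92: depth = 4
'[' at pos 96: depth = 5
'[' at pos 100: depth = 6
Maximum depth reached: 6

6


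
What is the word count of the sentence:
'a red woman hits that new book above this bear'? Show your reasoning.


Split into words: a | red | woman | hits | that | new | book | above | this | bear = 10 words.

10


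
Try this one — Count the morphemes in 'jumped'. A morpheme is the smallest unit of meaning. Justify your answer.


Decomposition: jump (root) + -ed (suffix) = 2 morpheme(s)

2 morphemes


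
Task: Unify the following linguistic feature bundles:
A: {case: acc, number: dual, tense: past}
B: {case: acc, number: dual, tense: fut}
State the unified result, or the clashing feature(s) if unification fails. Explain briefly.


Compare features:
case: A=acc vs B=acc -> unified: acc
number: A=dual vs B=dual -> unified: dual
tense: A=past vs B=fut -> CLASH
Clash detected on feature 'tense' (past vs fut); unification fails.

CLASH on 'tense' (past vs fut)


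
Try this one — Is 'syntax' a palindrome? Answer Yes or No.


Forward: 'syntax'
Reversed: 'xatnys'
They differ.

No


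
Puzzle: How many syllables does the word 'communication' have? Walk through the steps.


Break 'communication' into syllables: com-mu-ni-ca-tion -> com | mu | ni | ca | tion = 5 syllables

5 syllables


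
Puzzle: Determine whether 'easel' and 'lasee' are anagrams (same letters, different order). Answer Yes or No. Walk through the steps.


Sorted letters of 'easel': 'aeels'
Sorted letters of 'lasee': 'aeels'
They match.

Yes


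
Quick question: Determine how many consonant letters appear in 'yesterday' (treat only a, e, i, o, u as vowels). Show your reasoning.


Consonants in 'yesterday': y, s, t, r, d, y = 6 consonants.

6


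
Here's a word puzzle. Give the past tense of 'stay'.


Apply rule: Add -ed. 'stay' becomes 'stayed'.

stayed


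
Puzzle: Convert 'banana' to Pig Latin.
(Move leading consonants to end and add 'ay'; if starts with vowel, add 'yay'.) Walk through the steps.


'banana': move consonant cluster 'b' to end and add 'ay': 'ananabay'.

ananabay


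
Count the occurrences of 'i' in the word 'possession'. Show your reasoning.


Letter 'i' in 'possession': found at position(s) 8 = 1 occurrence(s).

1


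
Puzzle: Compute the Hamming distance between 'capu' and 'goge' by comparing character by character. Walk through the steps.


Alignment:
Position 1: 'c' vs 'g' = DIFFER
Position 2: 'a' vs 'o' = DIFFER
Position 3: 'p' vs 'g' = DIFFER
Position 4: 'u' vs 'e' = DIFFER
Total differences: 4

4


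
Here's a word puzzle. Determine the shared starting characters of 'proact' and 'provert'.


Compare from the start: 3 characters match: 'pro'. Mismatch at position 4: 'a' vs 'v'.

pro


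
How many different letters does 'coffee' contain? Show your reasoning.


Unique letters in 'coffee': {c, e, f, o} = 4 distinct letters.

4


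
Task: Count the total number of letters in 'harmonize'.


Spell out 'harmonize' and number each letter: h(1), a(2), r(3), m(4), o(5), n(6), i(7), z(8), e(9). Total: 9 letters.

9


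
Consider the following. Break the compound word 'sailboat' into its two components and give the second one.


Split 'sailboat' into 'sail' + 'boat'. The second part is 'boat'.

boat


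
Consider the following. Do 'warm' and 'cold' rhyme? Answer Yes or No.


Rime (stressed vowel + following sounds) of 'warm': -arm = /ɔːrm/
Rime of 'cold': -old = /oʊld/
/ɔːrm/ and /oʊld/ are different ending sounds, so the words do not rhyme.

No


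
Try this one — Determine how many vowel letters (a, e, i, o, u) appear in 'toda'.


Vowels in 'toda': o, a = 2 vowels.

2


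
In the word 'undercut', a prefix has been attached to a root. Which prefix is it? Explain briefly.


The word 'undercut' = 'under' (prefix) + 'cut' (root). The prefix is 'under'.

under


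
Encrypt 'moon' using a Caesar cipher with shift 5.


Shift each letter by 5: m -> r, o -> t, o -> t, n -> s. Result: 'rtts'.

rtts


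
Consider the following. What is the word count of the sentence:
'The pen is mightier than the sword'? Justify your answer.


Split into words: The | pen | is | mightier | than | the | sword = 7 words.

7


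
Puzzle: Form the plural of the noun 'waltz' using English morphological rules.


Apply rule: Add -es (sibilant/fricative ending). 'waltz' becomes 'waltzes'.

waltzes


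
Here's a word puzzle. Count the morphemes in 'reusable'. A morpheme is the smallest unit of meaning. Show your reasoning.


Decomposition: re- (prefix) + use (root) + -able (suffix) = 3 morpheme(s)

3 morphemes


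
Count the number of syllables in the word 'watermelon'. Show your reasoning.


Break 'watermelon' into syllables: wa-ter-mel-on -> wa | ter | mel | on = 4 syllables

4 syllables


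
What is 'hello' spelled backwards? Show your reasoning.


Reverse 'hello' character by character: 'olleh'.

olleh


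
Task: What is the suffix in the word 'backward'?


The word 'backward' = 'back' (root) + '-ward' (suffix). The suffix is '-ward'.

ward


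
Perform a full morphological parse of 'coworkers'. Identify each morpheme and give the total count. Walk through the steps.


Step 1: Identify prefix: 'co' (meaning: together)
Step 2: Identify root: 'work'
Step 3: Identify suffix(es): 'er, s'
Decomposition: co- (prefix: together) + work (root) + -er (suffix: one who) + -s (plural)
Total morphemes: 4

4 morphemes (co- (prefix: together) + work (root) + -er (suffix: one who) + -s (plural))


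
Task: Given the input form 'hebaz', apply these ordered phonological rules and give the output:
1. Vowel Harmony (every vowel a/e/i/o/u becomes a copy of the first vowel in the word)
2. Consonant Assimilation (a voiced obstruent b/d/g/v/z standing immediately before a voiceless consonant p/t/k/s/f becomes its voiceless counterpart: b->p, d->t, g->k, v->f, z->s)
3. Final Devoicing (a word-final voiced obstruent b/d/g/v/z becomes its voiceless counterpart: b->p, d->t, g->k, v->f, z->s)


Starting form: 'hebaz'
Rule 1: Vowel Harmony: all vowels become 'e' (matching first vowel). 'hebaz' -> 'hebez'
Rule 2: Consonant Assimilation: no voiced obstruent (b/d/g/v/z) stands immediately before a voiceless consonant (p/t/k/s/f). No change.
Rule 3: Final Devoicing: word-final voiced obstruent 'z' becomes voiceless 's'. 'hebez' -> 'hebes'
Final form: 'hebes'

hebes


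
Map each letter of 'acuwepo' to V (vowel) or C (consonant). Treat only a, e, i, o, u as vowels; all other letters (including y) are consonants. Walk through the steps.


Letter mapping: a = V, c = C, u = V, w = C, e = V, p = C, o = V.

VCVCVCV


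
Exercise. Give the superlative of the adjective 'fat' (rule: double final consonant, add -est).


Apply superlative formation (double final consonant, add -est): 'fat' -> 'fattest'.

fattest


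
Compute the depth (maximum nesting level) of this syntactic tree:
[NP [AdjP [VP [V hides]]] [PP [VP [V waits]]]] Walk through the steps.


Count bracket nesting levels:
'[' at pos 0: depth = 1
'[' at pos 4: depth = 2
'[' at pos 10: depth = 3
'[' at pos 14: depth = 4
'[' at pos 26: depth = 2
'[' at pos 30: depth = 3
'[' at pos 34: depth = 4
Maximum depth reached: 4

4


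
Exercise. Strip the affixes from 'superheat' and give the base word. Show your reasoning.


Remove prefix 'super' from 'superheat' to get root 'heat'.

heat


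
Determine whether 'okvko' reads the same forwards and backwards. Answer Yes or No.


Forward: 'okvko'
Reversed: 'okvko'
They are identical.

Yes


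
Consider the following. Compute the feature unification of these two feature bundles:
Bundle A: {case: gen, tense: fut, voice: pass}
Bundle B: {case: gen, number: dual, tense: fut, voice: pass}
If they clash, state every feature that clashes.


Compare features:
case: A=gen vs B=gen -> unified: gen
number: A=_ vs B=dual -> unified: dual
tense: A=fut vs B=fut -> unified: fut
voice: A=pass vs B=pass -> unified: pass
No clashes found.

Unified: {case: gen, number: dual, tense: fut, voice: pass}


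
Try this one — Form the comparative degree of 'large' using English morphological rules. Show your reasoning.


Apply comparative formation (ends in e: add -r): 'large' -> 'larger'.

larger


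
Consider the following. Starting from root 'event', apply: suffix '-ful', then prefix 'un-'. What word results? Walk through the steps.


Step 1: Add suffix '-ful' to 'event' = 'eventful'
Step 2: Add prefix 'un-' to 'eventful' = 'uneventful'

uneventful


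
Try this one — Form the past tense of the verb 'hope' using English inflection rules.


Apply rule: Add -d (word ends in -e). 'hope' becomes 'hoped'.

hoped


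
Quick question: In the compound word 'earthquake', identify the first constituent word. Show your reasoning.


Split 'earthquake' into 'earth' + 'quake'. The first part is 'earth'.

earth


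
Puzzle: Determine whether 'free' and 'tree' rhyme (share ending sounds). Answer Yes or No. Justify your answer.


Rime (stressed vowel + following sounds) of 'free': -ee = /iː/
Rime of 'tree': -ee = /iː/
/iː/ and /iː/ are the same ending sound, so the words rhyme.

Yes


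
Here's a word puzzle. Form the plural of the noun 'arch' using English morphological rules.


Apply rule: Add -es (sibilant/fricative ending). 'arch' becomes 'arches'.

arches


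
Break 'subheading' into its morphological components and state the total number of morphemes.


Step 1: Identify prefix: 'sub' (meaning: below)
Step 2: Identify root: 'head'
Step 3: Identify suffix(es): 'ing'
Decomposition: sub- (prefix: below) + head (root) + -ing (suffix: ongoing/result)
Total morphemes: 3

3 morphemes (sub- (prefix: below) + head (root) + -ing (suffix: ongoing/result))


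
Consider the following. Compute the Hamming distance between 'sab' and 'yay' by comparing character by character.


Alignment:
Position 1: 's' vs 'y' = DIFFER
Position 2: 'a' vs 'a' = match
Position 3: 'b' vs 'y' = DIFFER
Total differences: 2

2


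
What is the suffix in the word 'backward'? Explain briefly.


The word 'backward' = 'back' (root) + '-ward' (suffix). The suffix is '-ward'.

ward


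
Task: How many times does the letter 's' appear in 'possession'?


Letter 's' in 'possession': found at position(s) 3, 4, 6, 7 = 4 occurrence(s).

4


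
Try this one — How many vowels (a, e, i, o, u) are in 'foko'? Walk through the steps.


Vowels in 'foko': o, o = 2 vowels.

2


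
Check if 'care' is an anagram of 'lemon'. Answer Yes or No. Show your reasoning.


Sorted letters of 'care': 'acer'
Sorted letters of 'lemon': 'elmno'
They do not match.

No


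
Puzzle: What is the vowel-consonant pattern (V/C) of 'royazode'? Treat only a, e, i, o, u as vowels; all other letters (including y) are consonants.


Letter mapping: r = C, o = V, y = C, a = V, z = C, o = V, d = C, e = V.

CVCVCVCV


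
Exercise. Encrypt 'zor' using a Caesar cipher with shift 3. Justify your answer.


Shift each letter by 3: z -> c, o -> r, r -> u. Result: 'cru'.

cru


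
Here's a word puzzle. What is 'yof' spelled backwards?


Reverse 'yof' character by character: 'foy'.

foy


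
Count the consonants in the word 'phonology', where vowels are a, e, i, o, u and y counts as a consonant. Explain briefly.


Consonants in 'phonology': p, h, n, l, g, y = 6 consonants.

6


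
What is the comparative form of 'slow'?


Apply comparative formation (add -er): 'slow' -> 'slower'.

slower


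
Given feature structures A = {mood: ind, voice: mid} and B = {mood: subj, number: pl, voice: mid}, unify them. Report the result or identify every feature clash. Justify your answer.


Compare features:
mood: A=ind vs B=subj -> CLASH
number: A=_ vs B=pl -> unified: pl
voice: A=mid vs B=mid -> unified: mid
Clash detected on feature 'mood' (ind vs subj); unification fails.

CLASH on 'mood' (ind vs subj)


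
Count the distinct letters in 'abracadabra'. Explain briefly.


Unique letters in 'abracadabra': {a, b, c, d, r} = 5 distinct letters.

5


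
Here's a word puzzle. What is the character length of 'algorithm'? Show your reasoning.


Spell out 'algorithm' and number each letter: a(1), l(2), g(3), o(4), r(5), i(6), t(7), h(8), m(9). Total: 9 letters.

9


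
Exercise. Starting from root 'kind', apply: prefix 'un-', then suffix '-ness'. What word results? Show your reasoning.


Step 1: Add prefix 'un-' to 'kind' = 'unkind'
Step 2: Add suffix '-ness' to 'unkind' = 'unkindness'

unkindness


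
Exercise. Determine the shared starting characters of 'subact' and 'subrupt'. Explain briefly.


Compare from the start: 3 characters match: 'sub'. Mismatch at position 4: 'a' vs 'r'.

sub


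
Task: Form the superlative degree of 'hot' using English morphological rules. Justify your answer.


Apply superlative formation (double final consonant, add -est): 'hot' -> 'hottest'.

hottest


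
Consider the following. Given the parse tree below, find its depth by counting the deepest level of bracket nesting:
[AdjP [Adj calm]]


Count bracket nesting levels:
'[' at pos 0: depth = 1
'[' at pos 6: depth = 2
Maximum depth reached: 2

2


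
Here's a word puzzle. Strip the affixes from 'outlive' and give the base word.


Remove prefix 'out' from 'outlive' to get root 'live'.

live


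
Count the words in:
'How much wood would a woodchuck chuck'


Split into words: How | much | wood | would | a | woodchuck | chuck = 7 words.

7


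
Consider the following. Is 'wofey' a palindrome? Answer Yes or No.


Forward: 'wofey'
Reversed: 'yefow'
They differ.

No


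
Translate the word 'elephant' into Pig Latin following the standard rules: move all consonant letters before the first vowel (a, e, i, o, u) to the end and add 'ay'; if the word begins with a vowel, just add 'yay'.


'elephant' starts with a vowel, so add 'yay': 'elephantyay'.

elephantyay


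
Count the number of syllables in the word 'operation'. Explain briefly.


Break 'operation' into syllables: op-er-a-tion -> op | er | a | tion = 4 syllables

4 syllables


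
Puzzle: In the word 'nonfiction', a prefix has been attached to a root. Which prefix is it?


The word 'nonfiction' = 'non' (prefix) + 'fiction' (root). The prefix is 'non'.

non


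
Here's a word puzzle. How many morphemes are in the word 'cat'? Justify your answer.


Decomposition: cat (free morpheme) = 1 morpheme(s)

1 morphemes


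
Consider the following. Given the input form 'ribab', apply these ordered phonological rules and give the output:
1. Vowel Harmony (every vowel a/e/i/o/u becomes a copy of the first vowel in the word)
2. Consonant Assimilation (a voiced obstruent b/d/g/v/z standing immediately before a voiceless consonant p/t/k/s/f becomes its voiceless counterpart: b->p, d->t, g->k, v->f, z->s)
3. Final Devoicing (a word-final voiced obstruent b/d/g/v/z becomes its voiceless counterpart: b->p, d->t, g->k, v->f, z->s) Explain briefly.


Starting form: 'ribab'
Rule 1: Vowel Harmony: all vowels become 'i' (matching first vowel). 'ribab' -> 'ribib'
Rule 2: Consonant Assimilation: no voiced obstruent (b/d/g/v/z) stands immediately before a voiceless consonant (p/t/k/s/f). No change.
Rule 3: Final Devoicing: word-final voiced obstruent 'b' becomes voiceless 'p'. 'ribib' -> 'ribip'
Final form: 'ribip'

ribip


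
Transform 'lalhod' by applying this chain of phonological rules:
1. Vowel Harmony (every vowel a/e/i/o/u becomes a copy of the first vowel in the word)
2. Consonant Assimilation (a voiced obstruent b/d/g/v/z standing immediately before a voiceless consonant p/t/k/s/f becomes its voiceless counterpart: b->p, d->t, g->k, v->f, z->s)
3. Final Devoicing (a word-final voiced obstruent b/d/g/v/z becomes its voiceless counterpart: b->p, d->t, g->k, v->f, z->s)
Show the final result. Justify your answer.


Starting form: 'lalhod'
Rule 1: Vowel Harmony: all vowels become 'a' (matching first vowel). 'lalhod' -> 'lalhad'
Rule 2: Consonant Assimilation: no voiced obstruent (b/d/g/v/z) stands immediately before a voiceless consonant (p/t/k/s/f). No change.
Rule 3: Final Devoicing: word-final voiced obstruent 'd' becomes voiceless 't'. 'lalhad' -> 'lalhat'
Final form: 'lalhat'

lalhat


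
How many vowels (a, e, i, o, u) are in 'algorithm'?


Vowels in 'algorithm': a, o, i = 3 vowels.

3


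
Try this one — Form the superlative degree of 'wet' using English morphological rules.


Apply superlative formation (double final consonant, add -est): 'wet' -> 'wettest'.

wettest


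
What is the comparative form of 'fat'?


Apply comparative formation (double final consonant, add -er): 'fat' -> 'fatter'.

fatter


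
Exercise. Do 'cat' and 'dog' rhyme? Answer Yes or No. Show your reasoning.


Rime (stressed vowel + following sounds) of 'cat': -at = /æt/
Rime of 'dog': -og = /ɒg/
/æt/ and /ɒg/ are different ending sounds, so the words do not rhyme.

No


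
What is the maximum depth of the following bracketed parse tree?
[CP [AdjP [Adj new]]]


Count bracket nesting levels:
'[' at pos 0: depth = 1
'[' at pos 4: depth = 2
'[' at pos 10: depth = 3
Maximum depth reached: 3

3


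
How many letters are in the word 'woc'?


Spell out 'woc' and number each letter: w(1), o(2), c(3). Total: 3 letters.

3


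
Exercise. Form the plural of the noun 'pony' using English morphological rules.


Apply rule: Change -y to -ies (consonant + y). 'pony' becomes 'ponies'.

ponies


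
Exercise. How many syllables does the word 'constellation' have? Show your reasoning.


Break 'constellation' into syllables: con-stel-la-tion -> con | stel | la | tion = 4 syllables

4 syllables


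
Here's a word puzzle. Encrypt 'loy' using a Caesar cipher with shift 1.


Shift each letter by 1: l -> m, o -> p, y -> z. Result: 'mpz'.

mpz


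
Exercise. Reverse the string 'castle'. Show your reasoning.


Reverse 'castle' character by character: 'eltsac'.

eltsac


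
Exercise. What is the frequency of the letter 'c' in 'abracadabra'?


Letter 'c' in 'abracadabra': found at position(s) 5 = 1 occurrence(s).

1


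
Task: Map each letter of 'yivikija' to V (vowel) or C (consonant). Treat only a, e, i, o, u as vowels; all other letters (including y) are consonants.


Letter mapping: y = C, i = V, v = C, i = V, k = C, i = V, j = C, a = V.

CVCVCVCV


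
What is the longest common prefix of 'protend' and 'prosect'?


Compare from the start: 3 characters match: 'pro'. Mismatch at position 4: 't' vs 's'.

pro


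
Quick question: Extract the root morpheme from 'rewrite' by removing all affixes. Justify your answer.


Remove prefix 're' from 'rewrite' to get root 'write'.

write


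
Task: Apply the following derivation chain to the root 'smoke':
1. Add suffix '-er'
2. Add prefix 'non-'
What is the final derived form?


Step 1: Add suffix '-er' to 'smoke' = 'smoker'
Step 2: Add prefix 'non-' to 'smoker' = 'nonsmoker'

nonsmoker


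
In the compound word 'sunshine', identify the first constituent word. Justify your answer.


Split 'sunshine' into 'sun' + 'shine'. The first part is 'sun'.

sun


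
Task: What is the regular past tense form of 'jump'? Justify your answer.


Apply rule: Add -ed. 'jump' becomes 'jumped'.

jumped


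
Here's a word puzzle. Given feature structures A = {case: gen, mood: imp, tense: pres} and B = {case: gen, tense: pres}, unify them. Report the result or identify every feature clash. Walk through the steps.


Compare features:
case: A=gen vs B=gen -> unified: gen
mood: A=imp vs B=_ -> unified: imp
tense: A=pres vs B=pres -> unified: pres
No clashes found.

Unified: {case: gen, mood: imp, tense: pres}


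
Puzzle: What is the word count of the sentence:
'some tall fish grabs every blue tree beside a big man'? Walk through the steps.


Split into words: some | tall | fish | grabs | every | blue | tree | beside | a | big | man = 11 words.

11


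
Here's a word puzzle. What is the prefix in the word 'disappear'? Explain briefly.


The word 'disappear' = 'dis' (prefix) + 'appear' (root). The prefix is 'dis'.

dis


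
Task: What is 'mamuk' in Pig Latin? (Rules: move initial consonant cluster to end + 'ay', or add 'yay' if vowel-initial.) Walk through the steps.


'mamuk': move consonant cluster 'm' to end and add 'ay': 'amukmay'.

amukmay


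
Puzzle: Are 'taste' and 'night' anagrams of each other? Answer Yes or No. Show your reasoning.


Sorted letters of 'taste': 'aestt'
Sorted letters of 'night': 'ghint'
They do not match.

No


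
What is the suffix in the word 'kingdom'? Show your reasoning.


The word 'kingdom' = 'king' (root) + '-dom' (suffix). The suffix is '-dom'.

dom


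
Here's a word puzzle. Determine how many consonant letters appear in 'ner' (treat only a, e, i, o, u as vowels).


Consonants in 'ner': n, r = 2 consonants.

2


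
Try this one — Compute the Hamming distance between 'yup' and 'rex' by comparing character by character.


Alignment:
Position 1: 'y' vs 'r' = DIFFER
Position 2: 'u' vs 'e' = DIFFER
Position 3: 'p' vs 'x' = DIFFER
Total differences: 3

3


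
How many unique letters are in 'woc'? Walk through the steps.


Unique letters in 'woc': {c, o, w} = 3 distinct letters.

3


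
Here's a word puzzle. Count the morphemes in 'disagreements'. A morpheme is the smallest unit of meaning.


Decomposition: dis- (prefix) + agree (root) + -ment (suffix) + -s (plural) = 4 morpheme(s)

4 morphemes


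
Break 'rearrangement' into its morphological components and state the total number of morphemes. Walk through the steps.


Step 1: Identify prefix: 're' (meaning: again)
Step 2: Identify root: 'arrange'
Step 3: Identify suffix(es): 'ment'
Decomposition: re- (prefix: again) + arrange (root) + -ment (suffix: action/result)
Total morphemes: 3

3 morphemes (re- (prefix: again) + arrange (root) + -ment (suffix: action/result))


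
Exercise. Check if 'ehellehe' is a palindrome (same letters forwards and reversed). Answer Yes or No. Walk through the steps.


Forward: 'ehellehe'
Reversed: 'ehellehe'
They are identical.

Yes


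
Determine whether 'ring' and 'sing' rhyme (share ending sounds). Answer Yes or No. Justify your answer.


Rime (stressed vowel + following sounds) of 'ring': -ing = /ɪŋ/
Rime of 'sing': -ing = /ɪŋ/
/ɪŋ/ and /ɪŋ/ are the same ending sound, so the words rhyme.

Yes


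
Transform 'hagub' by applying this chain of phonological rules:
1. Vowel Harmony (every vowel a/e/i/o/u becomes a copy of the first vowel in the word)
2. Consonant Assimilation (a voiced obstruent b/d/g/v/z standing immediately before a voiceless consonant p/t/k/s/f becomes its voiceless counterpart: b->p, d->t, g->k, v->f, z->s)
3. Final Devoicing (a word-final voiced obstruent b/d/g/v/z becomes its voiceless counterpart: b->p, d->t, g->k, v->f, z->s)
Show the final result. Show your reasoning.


Starting form: 'hagub'
Rule 1: Vowel Harmony: all vowels become 'a' (matching first vowel). 'hagub' -> 'hagab'
Rule 2: Consonant Assimilation: no voiced obstruent (b/d/g/v/z) stands immediately before a voiceless consonant (p/t/k/s/f). No change.
Rule 3: Final Devoicing: word-final voiced obstruent 'b' becomes voiceless 'p'. 'hagab' -> 'hagap'
Final form: 'hagap'

hagap


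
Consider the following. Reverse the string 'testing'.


Reverse 'testing' character by character: 'gnitset'.

gnitset


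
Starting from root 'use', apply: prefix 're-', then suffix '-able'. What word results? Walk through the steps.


Step 1: Add prefix 're-' to 'use' = 'reuse'
Step 2: Add suffix '-able' to 'reuse' = 'reusable'

reusable


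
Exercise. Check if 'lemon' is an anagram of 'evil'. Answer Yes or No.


Sorted letters of 'lemon': 'elmno'
Sorted letters of 'evil': 'eilv'
They do not match.

No


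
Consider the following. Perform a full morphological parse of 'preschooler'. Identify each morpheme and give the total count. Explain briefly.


Step 1: Identify prefix: 'pre' (meaning: before)
Step 2: Identify root: 'school'
Step 3: Identify suffix(es): 'er'
Decomposition: pre- (prefix: before) + school (root) + -er (suffix: one who)
Total morphemes: 3

3 morphemes (pre- (prefix: before) + school (root) + -er (suffix: one who))


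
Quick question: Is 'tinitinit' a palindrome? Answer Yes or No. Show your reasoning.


Forward: 'tinitinit'
Reversed: 'tinitinit'
They are identical.

Yes


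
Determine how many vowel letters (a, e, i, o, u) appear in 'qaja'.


Vowels in 'qaja': a, a = 2 vowels.

2


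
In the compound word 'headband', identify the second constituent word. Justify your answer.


Split 'headband' into 'head' + 'band'. The second part is 'band'.

band


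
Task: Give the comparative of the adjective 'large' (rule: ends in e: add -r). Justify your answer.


Apply comparative formation (ends in e: add -r): 'large' -> 'larger'.

larger


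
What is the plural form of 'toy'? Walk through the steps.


Apply rule: Add -s. 'toy' becomes 'toys'.

toys


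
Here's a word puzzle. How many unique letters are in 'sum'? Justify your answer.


Unique letters in 'sum': {m, s, u} = 3 distinct letters.

3


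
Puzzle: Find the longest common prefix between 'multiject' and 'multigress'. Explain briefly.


Compare from the start: 5 characters match: 'multi'. Mismatch at position 6: 'j' vs 'g'.

multi


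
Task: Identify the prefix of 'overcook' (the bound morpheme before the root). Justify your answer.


The word 'overcook' = 'over' (prefix) + 'cook' (root). The prefix is 'over'.

over


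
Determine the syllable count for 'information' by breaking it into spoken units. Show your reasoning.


Break 'information' into syllables: in-for-ma-tion -> in | for | ma | tion = 4 syllables

4 syllables


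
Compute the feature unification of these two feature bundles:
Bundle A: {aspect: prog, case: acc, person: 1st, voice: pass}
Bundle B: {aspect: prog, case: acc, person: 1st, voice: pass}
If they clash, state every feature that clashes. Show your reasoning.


Compare features:
aspect: A=prog vs B=prog -> unified: prog
case: A=acc vs B=acc -> unified: acc
person: A=1st vs B=1st -> unified: 1st
voice: A=pass vs B=pass -> unified: pass
No clashes found.

Unified: {aspect: prog, case: acc, person: 1st, voice: pass}


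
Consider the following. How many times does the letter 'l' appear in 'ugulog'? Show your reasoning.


Letter 'l' in 'ugulog': found at position(s) 4 = 1 occurrence(s).

1


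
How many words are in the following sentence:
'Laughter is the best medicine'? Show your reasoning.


Split into words: Laughter | is | the | best | medicine = 5 words.

5


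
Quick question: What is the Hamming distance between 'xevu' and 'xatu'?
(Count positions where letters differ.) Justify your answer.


Alignment:
Position 1: 'x' vs 'x' = match
Position 2: 'e' vs 'a' = DIFFER
Position 3: 'v' vs 't' = DIFFER
Position 4: 'u' vs 'u' = match
Total differences: 2

2


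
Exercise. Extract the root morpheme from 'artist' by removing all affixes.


Remove suffix '-ist' from 'artist' to get root 'art'.

art


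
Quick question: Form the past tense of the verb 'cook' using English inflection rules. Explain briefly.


Apply rule: Add -ed. 'cook' becomes 'cooked'.

cooked


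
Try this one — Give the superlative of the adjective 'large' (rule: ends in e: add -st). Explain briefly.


Apply superlative formation (ends in e: add -st): 'large' -> 'largest'.

largest


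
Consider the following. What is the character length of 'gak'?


Spell out 'gak' and number each letter: g(1), a(2), k(3). Total: 3 letters.

3


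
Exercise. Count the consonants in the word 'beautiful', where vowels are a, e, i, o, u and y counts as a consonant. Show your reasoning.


Consonants in 'beautiful': b, t, f, l = 4 consonants.

4


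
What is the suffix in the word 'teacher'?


The word 'teacher' = 'teach' (root) + '-er' (suffix). The suffix is '-er'.

er


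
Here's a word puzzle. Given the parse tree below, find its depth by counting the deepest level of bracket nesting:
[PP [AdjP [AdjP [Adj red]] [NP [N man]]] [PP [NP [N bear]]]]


Count bracket nesting levels:
'[' at pos 0: depth = 1
'[' at pos 4: depth = 2
'[' at pos 10: depth = 3
'[' at pos 16: depth = 4
'[' at pos 27: depth = 3
'[' at pos 31: depth = 4
'[' at pos 41: depth = 2
'[' at pos 45: depth = 3
'[' at pos 49: depth = 4
Maximum depth reached: 4

4


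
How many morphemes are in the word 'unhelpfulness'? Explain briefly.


Decomposition: un- (prefix) + help (root) + -ful (suffix) + -ness (suffix) = 4 morpheme(s)

4 morphemes


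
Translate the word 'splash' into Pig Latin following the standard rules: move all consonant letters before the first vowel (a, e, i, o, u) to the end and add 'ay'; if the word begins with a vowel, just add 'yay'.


'splash': move consonant cluster 'spl' to end and add 'ay': 'ashsplay'.

ashsplay


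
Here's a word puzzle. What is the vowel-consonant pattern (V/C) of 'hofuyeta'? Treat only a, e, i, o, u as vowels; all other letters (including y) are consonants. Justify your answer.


Letter mapping: h = C, o = V, f = C, u = V, y = C, e = V, t = C, a = V.

CVCVCVCV


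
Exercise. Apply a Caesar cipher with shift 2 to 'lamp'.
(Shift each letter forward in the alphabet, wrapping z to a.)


Shift each letter by 2: l -> n, a -> c, m -> o, p -> r. Result: 'ncor'.

ncor


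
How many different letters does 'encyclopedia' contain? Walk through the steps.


Unique letters in 'encyclopedia': {a, c, d, e, i, l, n, o, p, y} = 10 distinct letters.

10


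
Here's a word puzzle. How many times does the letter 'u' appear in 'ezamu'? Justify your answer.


Letter 'u' in 'ezamu': found at position(s) 5 = 1 occurrence(s).

1


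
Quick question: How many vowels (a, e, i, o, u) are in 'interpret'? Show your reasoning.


Vowels in 'interpret': i, e, e = 3 vowels.

3


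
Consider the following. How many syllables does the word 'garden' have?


Break 'garden' into syllables: gar-den -> gar | den = 2 syllables

2 syllables


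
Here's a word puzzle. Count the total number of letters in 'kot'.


Spell out 'kot' and number each letter: k(1), o(2), t(3). Total: 3 letters.

3


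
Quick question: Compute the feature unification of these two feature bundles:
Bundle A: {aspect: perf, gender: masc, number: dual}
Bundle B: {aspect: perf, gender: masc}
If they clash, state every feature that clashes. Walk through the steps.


Compare features:
aspect: A=perf vs B=perf -> unified: perf
gender: A=masc vs B=masc -> unified: masc
number: A=dual vs B=_ -> unified: dual
No clashes found.

Unified: {aspect: perf, gender: masc, number: dual}


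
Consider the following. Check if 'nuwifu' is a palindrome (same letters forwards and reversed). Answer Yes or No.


Forward: 'nuwifu'
Reversed: 'ufiwun'
They differ.

No


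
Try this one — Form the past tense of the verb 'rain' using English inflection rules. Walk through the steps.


Apply rule: Add -ed. 'rain' becomes 'rained'.

rained


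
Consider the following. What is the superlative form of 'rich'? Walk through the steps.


Apply superlative formation (add -est): 'rich' -> 'richest'.

richest


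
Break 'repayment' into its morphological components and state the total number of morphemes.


Step 1: Identify prefix: 're' (meaning: again)
Step 2: Identify root: 'pay'
Step 3: Identify suffix(es): 'ment'
Decomposition: re- (prefix: again) + pay (root) + -ment (suffix: action/result)
Total morphemes: 3

3 morphemes (re- (prefix: again) + pay (root) + -ment (suffix: action/result))


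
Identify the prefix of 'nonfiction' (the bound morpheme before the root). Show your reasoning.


The word 'nonfiction' = 'non' (prefix) + 'fiction' (root). The prefix is 'non'.

non


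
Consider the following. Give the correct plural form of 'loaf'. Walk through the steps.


Apply rule: Change -f to -ves. 'loaf' becomes 'loaves'.

loaves


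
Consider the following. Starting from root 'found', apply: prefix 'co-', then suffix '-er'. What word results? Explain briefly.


Step 1: Add prefix 'co-' to 'found' = 'cofound'
Step 2: Add suffix '-er' to 'cofound' = 'cofounder'

cofounder


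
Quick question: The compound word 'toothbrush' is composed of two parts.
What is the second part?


Split 'toothbrush' into 'tooth' + 'brush'. The second part is 'brush'.

brush


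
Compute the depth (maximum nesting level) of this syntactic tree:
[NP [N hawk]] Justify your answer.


Count bracket nesting levels:
'[' at pos 0: depth = 1
'[' at pos 4: depth = 2
Maximum depth reached: 2

2


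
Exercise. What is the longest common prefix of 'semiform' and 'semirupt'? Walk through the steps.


Compare from the start: 4 characters match: 'semi'. Mismatch at position 5: 'f' vs 'r'.

semi


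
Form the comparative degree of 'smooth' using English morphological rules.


Apply comparative formation (add -er): 'smooth' -> 'smoother'.

smoother


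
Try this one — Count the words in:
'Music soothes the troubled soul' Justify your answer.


Split into words: Music | soothes | the | troubled | soul = 5 words.

5


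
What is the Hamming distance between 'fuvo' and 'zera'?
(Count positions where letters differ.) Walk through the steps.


Alignment:
Position 1: 'f' vs 'z' = DIFFER
Position 2: 'u' vs 'e' = DIFFER
Position 3: 'v' vs 'r' = DIFFER
Position 4: 'o' vs 'a' = DIFFER
Total differences: 4

4


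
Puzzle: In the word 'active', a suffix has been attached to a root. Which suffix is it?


The word 'active' = 'act' (root) + '-ive' (suffix). The suffix is '-ive'.

ive


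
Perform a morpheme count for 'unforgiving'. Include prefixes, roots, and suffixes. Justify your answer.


Decomposition: un- (prefix) + forgive (root) + -ing (suffix) = 3 morpheme(s)

3 morphemes


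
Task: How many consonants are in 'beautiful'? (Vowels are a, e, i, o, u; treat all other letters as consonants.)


Consonants in 'beautiful': b, t, f, l = 4 consonants.

4
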